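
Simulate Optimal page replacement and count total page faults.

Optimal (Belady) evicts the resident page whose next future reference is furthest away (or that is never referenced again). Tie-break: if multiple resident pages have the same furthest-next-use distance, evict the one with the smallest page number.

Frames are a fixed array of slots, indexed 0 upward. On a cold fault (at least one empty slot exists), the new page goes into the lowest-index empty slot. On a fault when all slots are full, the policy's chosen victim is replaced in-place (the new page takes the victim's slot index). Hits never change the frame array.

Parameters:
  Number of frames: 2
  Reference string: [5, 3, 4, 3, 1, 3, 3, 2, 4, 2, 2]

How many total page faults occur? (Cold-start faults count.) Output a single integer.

Answer: 6

Derivation:
Step 0: ref 5 → FAULT, frames=[5,-]
Step 1: ref 3 → FAULT, frames=[5,3]
Step 2: ref 4 → FAULT (evict 5), frames=[4,3]
Step 3: ref 3 → HIT, frames=[4,3]
Step 4: ref 1 → FAULT (evict 4), frames=[1,3]
Step 5: ref 3 → HIT, frames=[1,3]
Step 6: ref 3 → HIT, frames=[1,3]
Step 7: ref 2 → FAULT (evict 1), frames=[2,3]
Step 8: ref 4 → FAULT (evict 3), frames=[2,4]
Step 9: ref 2 → HIT, frames=[2,4]
Step 10: ref 2 → HIT, frames=[2,4]
Total faults: 6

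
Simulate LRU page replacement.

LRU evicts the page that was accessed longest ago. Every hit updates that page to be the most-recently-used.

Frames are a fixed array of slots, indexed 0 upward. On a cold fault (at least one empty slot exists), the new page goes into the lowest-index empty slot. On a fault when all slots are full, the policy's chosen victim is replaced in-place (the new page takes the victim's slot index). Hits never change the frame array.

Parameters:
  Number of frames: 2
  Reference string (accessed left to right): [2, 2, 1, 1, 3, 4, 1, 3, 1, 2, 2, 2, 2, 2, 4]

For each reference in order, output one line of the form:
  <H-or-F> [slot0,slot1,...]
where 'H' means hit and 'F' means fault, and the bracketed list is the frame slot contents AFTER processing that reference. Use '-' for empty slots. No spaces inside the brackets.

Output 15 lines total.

F [2,-]
H [2,-]
F [2,1]
H [2,1]
F [3,1]
F [3,4]
F [1,4]
F [1,3]
H [1,3]
F [1,2]
H [1,2]
H [1,2]
H [1,2]
H [1,2]
F [4,2]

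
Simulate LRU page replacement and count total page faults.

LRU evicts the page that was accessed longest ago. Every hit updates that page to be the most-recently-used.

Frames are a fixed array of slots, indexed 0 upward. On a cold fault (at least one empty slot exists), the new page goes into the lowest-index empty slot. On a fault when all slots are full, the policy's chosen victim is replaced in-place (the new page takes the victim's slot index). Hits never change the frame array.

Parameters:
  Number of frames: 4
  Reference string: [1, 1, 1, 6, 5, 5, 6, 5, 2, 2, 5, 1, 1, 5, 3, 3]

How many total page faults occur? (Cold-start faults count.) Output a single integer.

Step 0: ref 1 → FAULT, frames=[1,-,-,-]
Step 1: ref 1 → HIT, frames=[1,-,-,-]
Step 2: ref 1 → HIT, frames=[1,-,-,-]
Step 3: ref 6 → FAULT, frames=[1,6,-,-]
Step 4: ref 5 → FAULT, frames=[1,6,5,-]
Step 5: ref 5 → HIT, frames=[1,6,5,-]
Step 6: ref 6 → HIT, frames=[1,6,5,-]
Step 7: ref 5 → HIT, frames=[1,6,5,-]
Step 8: ref 2 → FAULT, frames=[1,6,5,2]
Step 9: ref 2 → HIT, frames=[1,6,5,2]
Step 10: ref 5 → HIT, frames=[1,6,5,2]
Step 11: ref 1 → HIT, frames=[1,6,5,2]
Step 12: ref 1 → HIT, frames=[1,6,5,2]
Step 13: ref 5 → HIT, frames=[1,6,5,2]
Step 14: ref 3 → FAULT (evict 6), frames=[1,3,5,2]
Step 15: ref 3 → HIT, frames=[1,3,5,2]
Total faults: 5

Answer: 5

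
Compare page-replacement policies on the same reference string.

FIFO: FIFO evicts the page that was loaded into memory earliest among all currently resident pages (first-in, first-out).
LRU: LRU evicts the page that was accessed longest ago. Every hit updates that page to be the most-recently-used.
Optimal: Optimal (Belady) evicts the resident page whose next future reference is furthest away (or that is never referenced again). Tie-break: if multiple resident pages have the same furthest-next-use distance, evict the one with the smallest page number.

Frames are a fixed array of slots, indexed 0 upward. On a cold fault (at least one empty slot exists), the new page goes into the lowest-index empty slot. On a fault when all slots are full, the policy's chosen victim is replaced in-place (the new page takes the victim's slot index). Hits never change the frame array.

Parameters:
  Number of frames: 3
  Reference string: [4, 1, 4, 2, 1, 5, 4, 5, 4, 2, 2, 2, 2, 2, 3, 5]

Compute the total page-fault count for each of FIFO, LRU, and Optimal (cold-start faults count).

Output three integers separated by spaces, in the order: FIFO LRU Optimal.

--- FIFO ---
  step 0: ref 4 -> FAULT, frames=[4,-,-] (faults so far: 1)
  step 1: ref 1 -> FAULT, frames=[4,1,-] (faults so far: 2)
  step 2: ref 4 -> HIT, frames=[4,1,-] (faults so far: 2)
  step 3: ref 2 -> FAULT, frames=[4,1,2] (faults so far: 3)
  step 4: ref 1 -> HIT, frames=[4,1,2] (faults so far: 3)
  step 5: ref 5 -> FAULT, evict 4, frames=[5,1,2] (faults so far: 4)
  step 6: ref 4 -> FAULT, evict 1, frames=[5,4,2] (faults so far: 5)
  step 7: ref 5 -> HIT, frames=[5,4,2] (faults so far: 5)
  step 8: ref 4 -> HIT, frames=[5,4,2] (faults so far: 5)
  step 9: ref 2 -> HIT, frames=[5,4,2] (faults so far: 5)
  step 10: ref 2 -> HIT, frames=[5,4,2] (faults so far: 5)
  step 11: ref 2 -> HIT, frames=[5,4,2] (faults so far: 5)
  step 12: ref 2 -> HIT, frames=[5,4,2] (faults so far: 5)
  step 13: ref 2 -> HIT, frames=[5,4,2] (faults so far: 5)
  step 14: ref 3 -> FAULT, evict 2, frames=[5,4,3] (faults so far: 6)
  step 15: ref 5 -> HIT, frames=[5,4,3] (faults so far: 6)
  FIFO total faults: 6
--- LRU ---
  step 0: ref 4 -> FAULT, frames=[4,-,-] (faults so far: 1)
  step 1: ref 1 -> FAULT, frames=[4,1,-] (faults so far: 2)
  step 2: ref 4 -> HIT, frames=[4,1,-] (faults so far: 2)
  step 3: ref 2 -> FAULT, frames=[4,1,2] (faults so far: 3)
  step 4: ref 1 -> HIT, frames=[4,1,2] (faults so far: 3)
  step 5: ref 5 -> FAULT, evict 4, frames=[5,1,2] (faults so far: 4)
  step 6: ref 4 -> FAULT, evict 2, frames=[5,1,4] (faults so far: 5)
  step 7: ref 5 -> HIT, frames=[5,1,4] (faults so far: 5)
  step 8: ref 4 -> HIT, frames=[5,1,4] (faults so far: 5)
  step 9: ref 2 -> FAULT, evict 1, frames=[5,2,4] (faults so far: 6)
  step 10: ref 2 -> HIT, frames=[5,2,4] (faults so far: 6)
  step 11: ref 2 -> HIT, frames=[5,2,4] (faults so far: 6)
  step 12: ref 2 -> HIT, frames=[5,2,4] (faults so far: 6)
  step 13: ref 2 -> HIT, frames=[5,2,4] (faults so far: 6)
  step 14: ref 3 -> FAULT, evict 5, frames=[3,2,4] (faults so far: 7)
  step 15: ref 5 -> FAULT, evict 4, frames=[3,2,5] (faults so far: 8)
  LRU total faults: 8
--- Optimal ---
  step 0: ref 4 -> FAULT, frames=[4,-,-] (faults so far: 1)
  step 1: ref 1 -> FAULT, frames=[4,1,-] (faults so far: 2)
  step 2: ref 4 -> HIT, frames=[4,1,-] (faults so far: 2)
  step 3: ref 2 -> FAULT, frames=[4,1,2] (faults so far: 3)
  step 4: ref 1 -> HIT, frames=[4,1,2] (faults so far: 3)
  step 5: ref 5 -> FAULT, evict 1, frames=[4,5,2] (faults so far: 4)
  step 6: ref 4 -> HIT, frames=[4,5,2] (faults so far: 4)
  step 7: ref 5 -> HIT, frames=[4,5,2] (faults so far: 4)
  step 8: ref 4 -> HIT, frames=[4,5,2] (faults so far: 4)
  step 9: ref 2 -> HIT, frames=[4,5,2] (faults so far: 4)
  step 10: ref 2 -> HIT, frames=[4,5,2] (faults so far: 4)
  step 11: ref 2 -> HIT, frames=[4,5,2] (faults so far: 4)
  step 12: ref 2 -> HIT, frames=[4,5,2] (faults so far: 4)
  step 13: ref 2 -> HIT, frames=[4,5,2] (faults so far: 4)
  step 14: ref 3 -> FAULT, evict 2, frames=[4,5,3] (faults so far: 5)
  step 15: ref 5 -> HIT, frames=[4,5,3] (faults so far: 5)
  Optimal total faults: 5

Answer: 6 8 5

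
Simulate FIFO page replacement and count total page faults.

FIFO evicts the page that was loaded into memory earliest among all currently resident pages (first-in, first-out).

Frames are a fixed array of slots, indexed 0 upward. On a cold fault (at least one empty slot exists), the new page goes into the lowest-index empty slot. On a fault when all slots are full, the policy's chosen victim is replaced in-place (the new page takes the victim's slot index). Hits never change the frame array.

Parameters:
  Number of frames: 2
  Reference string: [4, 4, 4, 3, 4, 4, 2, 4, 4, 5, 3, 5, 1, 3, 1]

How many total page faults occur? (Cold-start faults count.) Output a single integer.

Step 0: ref 4 → FAULT, frames=[4,-]
Step 1: ref 4 → HIT, frames=[4,-]
Step 2: ref 4 → HIT, frames=[4,-]
Step 3: ref 3 → FAULT, frames=[4,3]
Step 4: ref 4 → HIT, frames=[4,3]
Step 5: ref 4 → HIT, frames=[4,3]
Step 6: ref 2 → FAULT (evict 4), frames=[2,3]
Step 7: ref 4 → FAULT (evict 3), frames=[2,4]
Step 8: ref 4 → HIT, frames=[2,4]
Step 9: ref 5 → FAULT (evict 2), frames=[5,4]
Step 10: ref 3 → FAULT (evict 4), frames=[5,3]
Step 11: ref 5 → HIT, frames=[5,3]
Step 12: ref 1 → FAULT (evict 5), frames=[1,3]
Step 13: ref 3 → HIT, frames=[1,3]
Step 14: ref 1 → HIT, frames=[1,3]
Total faults: 7

Answer: 7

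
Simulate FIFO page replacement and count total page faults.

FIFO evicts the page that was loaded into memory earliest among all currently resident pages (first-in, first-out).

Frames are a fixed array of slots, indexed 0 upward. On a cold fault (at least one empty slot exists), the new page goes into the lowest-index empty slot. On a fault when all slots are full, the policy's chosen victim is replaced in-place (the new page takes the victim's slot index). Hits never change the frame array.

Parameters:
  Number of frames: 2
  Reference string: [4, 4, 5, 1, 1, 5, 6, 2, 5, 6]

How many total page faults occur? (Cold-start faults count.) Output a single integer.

Step 0: ref 4 → FAULT, frames=[4,-]
Step 1: ref 4 → HIT, frames=[4,-]
Step 2: ref 5 → FAULT, frames=[4,5]
Step 3: ref 1 → FAULT (evict 4), frames=[1,5]
Step 4: ref 1 → HIT, frames=[1,5]
Step 5: ref 5 → HIT, frames=[1,5]
Step 6: ref 6 → FAULT (evict 5), frames=[1,6]
Step 7: ref 2 → FAULT (evict 1), frames=[2,6]
Step 8: ref 5 → FAULT (evict 6), frames=[2,5]
Step 9: ref 6 → FAULT (evict 2), frames=[6,5]
Total faults: 7

Answer: 7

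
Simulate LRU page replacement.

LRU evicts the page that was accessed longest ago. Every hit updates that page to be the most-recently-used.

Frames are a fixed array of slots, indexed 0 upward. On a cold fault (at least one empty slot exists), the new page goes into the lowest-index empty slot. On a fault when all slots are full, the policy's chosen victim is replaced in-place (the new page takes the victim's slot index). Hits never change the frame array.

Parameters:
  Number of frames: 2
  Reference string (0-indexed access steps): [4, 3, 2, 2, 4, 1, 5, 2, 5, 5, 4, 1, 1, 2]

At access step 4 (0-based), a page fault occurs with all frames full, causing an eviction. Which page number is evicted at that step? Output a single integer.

Answer: 3

Derivation:
Step 0: ref 4 -> FAULT, frames=[4,-]
Step 1: ref 3 -> FAULT, frames=[4,3]
Step 2: ref 2 -> FAULT, evict 4, frames=[2,3]
Step 3: ref 2 -> HIT, frames=[2,3]
Step 4: ref 4 -> FAULT, evict 3, frames=[2,4]
At step 4: evicted page 3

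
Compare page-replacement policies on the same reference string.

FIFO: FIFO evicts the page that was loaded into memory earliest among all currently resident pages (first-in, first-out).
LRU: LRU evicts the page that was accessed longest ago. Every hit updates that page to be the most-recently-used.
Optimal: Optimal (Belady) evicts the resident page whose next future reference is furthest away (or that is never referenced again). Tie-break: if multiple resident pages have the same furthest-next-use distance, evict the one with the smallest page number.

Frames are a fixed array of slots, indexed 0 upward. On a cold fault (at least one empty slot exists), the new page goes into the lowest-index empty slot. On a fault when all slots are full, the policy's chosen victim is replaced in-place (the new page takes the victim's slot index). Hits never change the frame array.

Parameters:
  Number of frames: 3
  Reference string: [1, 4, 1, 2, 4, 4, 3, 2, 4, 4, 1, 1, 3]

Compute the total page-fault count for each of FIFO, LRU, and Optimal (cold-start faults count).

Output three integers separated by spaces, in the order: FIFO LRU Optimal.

--- FIFO ---
  step 0: ref 1 -> FAULT, frames=[1,-,-] (faults so far: 1)
  step 1: ref 4 -> FAULT, frames=[1,4,-] (faults so far: 2)
  step 2: ref 1 -> HIT, frames=[1,4,-] (faults so far: 2)
  step 3: ref 2 -> FAULT, frames=[1,4,2] (faults so far: 3)
  step 4: ref 4 -> HIT, frames=[1,4,2] (faults so far: 3)
  step 5: ref 4 -> HIT, frames=[1,4,2] (faults so far: 3)
  step 6: ref 3 -> FAULT, evict 1, frames=[3,4,2] (faults so far: 4)
  step 7: ref 2 -> HIT, frames=[3,4,2] (faults so far: 4)
  step 8: ref 4 -> HIT, frames=[3,4,2] (faults so far: 4)
  step 9: ref 4 -> HIT, frames=[3,4,2] (faults so far: 4)
  step 10: ref 1 -> FAULT, evict 4, frames=[3,1,2] (faults so far: 5)
  step 11: ref 1 -> HIT, frames=[3,1,2] (faults so far: 5)
  step 12: ref 3 -> HIT, frames=[3,1,2] (faults so far: 5)
  FIFO total faults: 5
--- LRU ---
  step 0: ref 1 -> FAULT, frames=[1,-,-] (faults so far: 1)
  step 1: ref 4 -> FAULT, frames=[1,4,-] (faults so far: 2)
  step 2: ref 1 -> HIT, frames=[1,4,-] (faults so far: 2)
  step 3: ref 2 -> FAULT, frames=[1,4,2] (faults so far: 3)
  step 4: ref 4 -> HIT, frames=[1,4,2] (faults so far: 3)
  step 5: ref 4 -> HIT, frames=[1,4,2] (faults so far: 3)
  step 6: ref 3 -> FAULT, evict 1, frames=[3,4,2] (faults so far: 4)
  step 7: ref 2 -> HIT, frames=[3,4,2] (faults so far: 4)
  step 8: ref 4 -> HIT, frames=[3,4,2] (faults so far: 4)
  step 9: ref 4 -> HIT, frames=[3,4,2] (faults so far: 4)
  step 10: ref 1 -> FAULT, evict 3, frames=[1,4,2] (faults so far: 5)
  step 11: ref 1 -> HIT, frames=[1,4,2] (faults so far: 5)
  step 12: ref 3 -> FAULT, evict 2, frames=[1,4,3] (faults so far: 6)
  LRU total faults: 6
--- Optimal ---
  step 0: ref 1 -> FAULT, frames=[1,-,-] (faults so far: 1)
  step 1: ref 4 -> FAULT, frames=[1,4,-] (faults so far: 2)
  step 2: ref 1 -> HIT, frames=[1,4,-] (faults so far: 2)
  step 3: ref 2 -> FAULT, frames=[1,4,2] (faults so far: 3)
  step 4: ref 4 -> HIT, frames=[1,4,2] (faults so far: 3)
  step 5: ref 4 -> HIT, frames=[1,4,2] (faults so far: 3)
  step 6: ref 3 -> FAULT, evict 1, frames=[3,4,2] (faults so far: 4)
  step 7: ref 2 -> HIT, frames=[3,4,2] (faults so far: 4)
  step 8: ref 4 -> HIT, frames=[3,4,2] (faults so far: 4)
  step 9: ref 4 -> HIT, frames=[3,4,2] (faults so far: 4)
  step 10: ref 1 -> FAULT, evict 2, frames=[3,4,1] (faults so far: 5)
  step 11: ref 1 -> HIT, frames=[3,4,1] (faults so far: 5)
  step 12: ref 3 -> HIT, frames=[3,4,1] (faults so far: 5)
  Optimal total faults: 5

Answer: 5 6 5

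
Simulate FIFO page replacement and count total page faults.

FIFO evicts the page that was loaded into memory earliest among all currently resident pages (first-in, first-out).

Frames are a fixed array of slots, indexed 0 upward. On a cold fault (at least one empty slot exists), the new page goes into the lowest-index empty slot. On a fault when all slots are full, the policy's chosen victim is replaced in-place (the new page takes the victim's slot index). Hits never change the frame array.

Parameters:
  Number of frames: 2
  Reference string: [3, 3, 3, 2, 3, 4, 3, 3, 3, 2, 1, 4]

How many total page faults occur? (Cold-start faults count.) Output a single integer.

Step 0: ref 3 → FAULT, frames=[3,-]
Step 1: ref 3 → HIT, frames=[3,-]
Step 2: ref 3 → HIT, frames=[3,-]
Step 3: ref 2 → FAULT, frames=[3,2]
Step 4: ref 3 → HIT, frames=[3,2]
Step 5: ref 4 → FAULT (evict 3), frames=[4,2]
Step 6: ref 3 → FAULT (evict 2), frames=[4,3]
Step 7: ref 3 → HIT, frames=[4,3]
Step 8: ref 3 → HIT, frames=[4,3]
Step 9: ref 2 → FAULT (evict 4), frames=[2,3]
Step 10: ref 1 → FAULT (evict 3), frames=[2,1]
Step 11: ref 4 → FAULT (evict 2), frames=[4,1]
Total faults: 7

Answer: 7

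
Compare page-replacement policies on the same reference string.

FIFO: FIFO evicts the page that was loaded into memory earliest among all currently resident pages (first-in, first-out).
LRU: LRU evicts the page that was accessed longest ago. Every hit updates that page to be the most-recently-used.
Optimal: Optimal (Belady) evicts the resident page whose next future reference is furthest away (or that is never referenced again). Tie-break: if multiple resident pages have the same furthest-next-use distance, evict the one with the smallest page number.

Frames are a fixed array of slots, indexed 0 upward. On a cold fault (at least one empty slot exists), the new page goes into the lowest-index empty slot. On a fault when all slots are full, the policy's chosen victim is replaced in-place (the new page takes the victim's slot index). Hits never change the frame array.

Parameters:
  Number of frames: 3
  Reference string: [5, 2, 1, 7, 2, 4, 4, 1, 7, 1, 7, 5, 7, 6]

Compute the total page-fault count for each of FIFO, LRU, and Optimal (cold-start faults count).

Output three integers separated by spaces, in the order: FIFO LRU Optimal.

--- FIFO ---
  step 0: ref 5 -> FAULT, frames=[5,-,-] (faults so far: 1)
  step 1: ref 2 -> FAULT, frames=[5,2,-] (faults so far: 2)
  step 2: ref 1 -> FAULT, frames=[5,2,1] (faults so far: 3)
  step 3: ref 7 -> FAULT, evict 5, frames=[7,2,1] (faults so far: 4)
  step 4: ref 2 -> HIT, frames=[7,2,1] (faults so far: 4)
  step 5: ref 4 -> FAULT, evict 2, frames=[7,4,1] (faults so far: 5)
  step 6: ref 4 -> HIT, frames=[7,4,1] (faults so far: 5)
  step 7: ref 1 -> HIT, frames=[7,4,1] (faults so far: 5)
  step 8: ref 7 -> HIT, frames=[7,4,1] (faults so far: 5)
  step 9: ref 1 -> HIT, frames=[7,4,1] (faults so far: 5)
  step 10: ref 7 -> HIT, frames=[7,4,1] (faults so far: 5)
  step 11: ref 5 -> FAULT, evict 1, frames=[7,4,5] (faults so far: 6)
  step 12: ref 7 -> HIT, frames=[7,4,5] (faults so far: 6)
  step 13: ref 6 -> FAULT, evict 7, frames=[6,4,5] (faults so far: 7)
  FIFO total faults: 7
--- LRU ---
  step 0: ref 5 -> FAULT, frames=[5,-,-] (faults so far: 1)
  step 1: ref 2 -> FAULT, frames=[5,2,-] (faults so far: 2)
  step 2: ref 1 -> FAULT, frames=[5,2,1] (faults so far: 3)
  step 3: ref 7 -> FAULT, evict 5, frames=[7,2,1] (faults so far: 4)
  step 4: ref 2 -> HIT, frames=[7,2,1] (faults so far: 4)
  step 5: ref 4 -> FAULT, evict 1, frames=[7,2,4] (faults so far: 5)
  step 6: ref 4 -> HIT, frames=[7,2,4] (faults so far: 5)
  step 7: ref 1 -> FAULT, evict 7, frames=[1,2,4] (faults so far: 6)
  step 8: ref 7 -> FAULT, evict 2, frames=[1,7,4] (faults so far: 7)
  step 9: ref 1 -> HIT, frames=[1,7,4] (faults so far: 7)
  step 10: ref 7 -> HIT, frames=[1,7,4] (faults so far: 7)
  step 11: ref 5 -> FAULT, evict 4, frames=[1,7,5] (faults so far: 8)
  step 12: ref 7 -> HIT, frames=[1,7,5] (faults so far: 8)
  step 13: ref 6 -> FAULT, evict 1, frames=[6,7,5] (faults so far: 9)
  LRU total faults: 9
--- Optimal ---
  step 0: ref 5 -> FAULT, frames=[5,-,-] (faults so far: 1)
  step 1: ref 2 -> FAULT, frames=[5,2,-] (faults so far: 2)
  step 2: ref 1 -> FAULT, frames=[5,2,1] (faults so far: 3)
  step 3: ref 7 -> FAULT, evict 5, frames=[7,2,1] (faults so far: 4)
  step 4: ref 2 -> HIT, frames=[7,2,1] (faults so far: 4)
  step 5: ref 4 -> FAULT, evict 2, frames=[7,4,1] (faults so far: 5)
  step 6: ref 4 -> HIT, frames=[7,4,1] (faults so far: 5)
  step 7: ref 1 -> HIT, frames=[7,4,1] (faults so far: 5)
  step 8: ref 7 -> HIT, frames=[7,4,1] (faults so far: 5)
  step 9: ref 1 -> HIT, frames=[7,4,1] (faults so far: 5)
  step 10: ref 7 -> HIT, frames=[7,4,1] (faults so far: 5)
  step 11: ref 5 -> FAULT, evict 1, frames=[7,4,5] (faults so far: 6)
  step 12: ref 7 -> HIT, frames=[7,4,5] (faults so far: 6)
  step 13: ref 6 -> FAULT, evict 4, frames=[7,6,5] (faults so far: 7)
  Optimal total faults: 7

Answer: 7 9 7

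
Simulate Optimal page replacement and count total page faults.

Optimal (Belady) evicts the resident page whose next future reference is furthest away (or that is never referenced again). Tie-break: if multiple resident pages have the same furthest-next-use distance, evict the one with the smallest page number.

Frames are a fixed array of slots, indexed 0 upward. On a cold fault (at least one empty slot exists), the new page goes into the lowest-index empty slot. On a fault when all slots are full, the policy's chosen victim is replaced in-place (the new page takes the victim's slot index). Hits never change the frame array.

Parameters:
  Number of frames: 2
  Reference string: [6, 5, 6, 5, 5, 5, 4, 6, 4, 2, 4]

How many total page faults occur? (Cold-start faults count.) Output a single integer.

Step 0: ref 6 → FAULT, frames=[6,-]
Step 1: ref 5 → FAULT, frames=[6,5]
Step 2: ref 6 → HIT, frames=[6,5]
Step 3: ref 5 → HIT, frames=[6,5]
Step 4: ref 5 → HIT, frames=[6,5]
Step 5: ref 5 → HIT, frames=[6,5]
Step 6: ref 4 → FAULT (evict 5), frames=[6,4]
Step 7: ref 6 → HIT, frames=[6,4]
Step 8: ref 4 → HIT, frames=[6,4]
Step 9: ref 2 → FAULT (evict 6), frames=[2,4]
Step 10: ref 4 → HIT, frames=[2,4]
Total faults: 4

Answer: 4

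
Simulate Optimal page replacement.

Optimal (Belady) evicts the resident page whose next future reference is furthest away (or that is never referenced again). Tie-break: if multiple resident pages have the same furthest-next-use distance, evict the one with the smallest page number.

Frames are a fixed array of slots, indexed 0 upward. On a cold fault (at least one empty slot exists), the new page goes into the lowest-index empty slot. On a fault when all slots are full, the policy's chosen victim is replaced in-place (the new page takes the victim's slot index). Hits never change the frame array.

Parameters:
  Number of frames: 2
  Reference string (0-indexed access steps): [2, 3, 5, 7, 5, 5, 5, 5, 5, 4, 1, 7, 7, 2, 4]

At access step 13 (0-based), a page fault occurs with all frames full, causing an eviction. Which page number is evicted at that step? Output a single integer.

Answer: 1

Derivation:
Step 0: ref 2 -> FAULT, frames=[2,-]
Step 1: ref 3 -> FAULT, frames=[2,3]
Step 2: ref 5 -> FAULT, evict 3, frames=[2,5]
Step 3: ref 7 -> FAULT, evict 2, frames=[7,5]
Step 4: ref 5 -> HIT, frames=[7,5]
Step 5: ref 5 -> HIT, frames=[7,5]
Step 6: ref 5 -> HIT, frames=[7,5]
Step 7: ref 5 -> HIT, frames=[7,5]
Step 8: ref 5 -> HIT, frames=[7,5]
Step 9: ref 4 -> FAULT, evict 5, frames=[7,4]
Step 10: ref 1 -> FAULT, evict 4, frames=[7,1]
Step 11: ref 7 -> HIT, frames=[7,1]
Step 12: ref 7 -> HIT, frames=[7,1]
Step 13: ref 2 -> FAULT, evict 1, frames=[7,2]
At step 13: evicted page 1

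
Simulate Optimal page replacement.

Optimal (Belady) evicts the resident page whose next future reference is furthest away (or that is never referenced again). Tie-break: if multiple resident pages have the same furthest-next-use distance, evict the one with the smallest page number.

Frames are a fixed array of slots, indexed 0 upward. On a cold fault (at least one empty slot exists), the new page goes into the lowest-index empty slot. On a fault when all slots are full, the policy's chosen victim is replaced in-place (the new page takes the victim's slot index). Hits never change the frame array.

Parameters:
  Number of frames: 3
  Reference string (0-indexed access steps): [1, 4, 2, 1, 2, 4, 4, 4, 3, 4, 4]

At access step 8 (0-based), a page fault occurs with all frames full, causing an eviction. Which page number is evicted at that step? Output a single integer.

Answer: 1

Derivation:
Step 0: ref 1 -> FAULT, frames=[1,-,-]
Step 1: ref 4 -> FAULT, frames=[1,4,-]
Step 2: ref 2 -> FAULT, frames=[1,4,2]
Step 3: ref 1 -> HIT, frames=[1,4,2]
Step 4: ref 2 -> HIT, frames=[1,4,2]
Step 5: ref 4 -> HIT, frames=[1,4,2]
Step 6: ref 4 -> HIT, frames=[1,4,2]
Step 7: ref 4 -> HIT, frames=[1,4,2]
Step 8: ref 3 -> FAULT, evict 1, frames=[3,4,2]
At step 8: evicted page 1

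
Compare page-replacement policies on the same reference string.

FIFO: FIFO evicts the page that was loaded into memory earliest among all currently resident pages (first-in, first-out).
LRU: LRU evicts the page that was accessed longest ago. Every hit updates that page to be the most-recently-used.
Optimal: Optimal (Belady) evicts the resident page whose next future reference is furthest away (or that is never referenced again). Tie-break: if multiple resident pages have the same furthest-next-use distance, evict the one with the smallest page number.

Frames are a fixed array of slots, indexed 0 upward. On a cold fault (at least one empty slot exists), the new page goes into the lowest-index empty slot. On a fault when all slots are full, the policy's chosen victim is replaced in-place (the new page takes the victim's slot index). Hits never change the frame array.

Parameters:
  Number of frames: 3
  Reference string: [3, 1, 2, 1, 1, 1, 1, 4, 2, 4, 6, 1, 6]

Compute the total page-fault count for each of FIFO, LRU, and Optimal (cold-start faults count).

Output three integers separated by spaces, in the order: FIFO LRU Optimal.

--- FIFO ---
  step 0: ref 3 -> FAULT, frames=[3,-,-] (faults so far: 1)
  step 1: ref 1 -> FAULT, frames=[3,1,-] (faults so far: 2)
  step 2: ref 2 -> FAULT, frames=[3,1,2] (faults so far: 3)
  step 3: ref 1 -> HIT, frames=[3,1,2] (faults so far: 3)
  step 4: ref 1 -> HIT, frames=[3,1,2] (faults so far: 3)
  step 5: ref 1 -> HIT, frames=[3,1,2] (faults so far: 3)
  step 6: ref 1 -> HIT, frames=[3,1,2] (faults so far: 3)
  step 7: ref 4 -> FAULT, evict 3, frames=[4,1,2] (faults so far: 4)
  step 8: ref 2 -> HIT, frames=[4,1,2] (faults so far: 4)
  step 9: ref 4 -> HIT, frames=[4,1,2] (faults so far: 4)
  step 10: ref 6 -> FAULT, evict 1, frames=[4,6,2] (faults so far: 5)
  step 11: ref 1 -> FAULT, evict 2, frames=[4,6,1] (faults so far: 6)
  step 12: ref 6 -> HIT, frames=[4,6,1] (faults so far: 6)
  FIFO total faults: 6
--- LRU ---
  step 0: ref 3 -> FAULT, frames=[3,-,-] (faults so far: 1)
  step 1: ref 1 -> FAULT, frames=[3,1,-] (faults so far: 2)
  step 2: ref 2 -> FAULT, frames=[3,1,2] (faults so far: 3)
  step 3: ref 1 -> HIT, frames=[3,1,2] (faults so far: 3)
  step 4: ref 1 -> HIT, frames=[3,1,2] (faults so far: 3)
  step 5: ref 1 -> HIT, frames=[3,1,2] (faults so far: 3)
  step 6: ref 1 -> HIT, frames=[3,1,2] (faults so far: 3)
  step 7: ref 4 -> FAULT, evict 3, frames=[4,1,2] (faults so far: 4)
  step 8: ref 2 -> HIT, frames=[4,1,2] (faults so far: 4)
  step 9: ref 4 -> HIT, frames=[4,1,2] (faults so far: 4)
  step 10: ref 6 -> FAULT, evict 1, frames=[4,6,2] (faults so far: 5)
  step 11: ref 1 -> FAULT, evict 2, frames=[4,6,1] (faults so far: 6)
  step 12: ref 6 -> HIT, frames=[4,6,1] (faults so far: 6)
  LRU total faults: 6
--- Optimal ---
  step 0: ref 3 -> FAULT, frames=[3,-,-] (faults so far: 1)
  step 1: ref 1 -> FAULT, frames=[3,1,-] (faults so far: 2)
  step 2: ref 2 -> FAULT, frames=[3,1,2] (faults so far: 3)
  step 3: ref 1 -> HIT, frames=[3,1,2] (faults so far: 3)
  step 4: ref 1 -> HIT, frames=[3,1,2] (faults so far: 3)
  step 5: ref 1 -> HIT, frames=[3,1,2] (faults so far: 3)
  step 6: ref 1 -> HIT, frames=[3,1,2] (faults so far: 3)
  step 7: ref 4 -> FAULT, evict 3, frames=[4,1,2] (faults so far: 4)
  step 8: ref 2 -> HIT, frames=[4,1,2] (faults so far: 4)
  step 9: ref 4 -> HIT, frames=[4,1,2] (faults so far: 4)
  step 10: ref 6 -> FAULT, evict 2, frames=[4,1,6] (faults so far: 5)
  step 11: ref 1 -> HIT, frames=[4,1,6] (faults so far: 5)
  step 12: ref 6 -> HIT, frames=[4,1,6] (faults so far: 5)
  Optimal total faults: 5

Answer: 6 6 5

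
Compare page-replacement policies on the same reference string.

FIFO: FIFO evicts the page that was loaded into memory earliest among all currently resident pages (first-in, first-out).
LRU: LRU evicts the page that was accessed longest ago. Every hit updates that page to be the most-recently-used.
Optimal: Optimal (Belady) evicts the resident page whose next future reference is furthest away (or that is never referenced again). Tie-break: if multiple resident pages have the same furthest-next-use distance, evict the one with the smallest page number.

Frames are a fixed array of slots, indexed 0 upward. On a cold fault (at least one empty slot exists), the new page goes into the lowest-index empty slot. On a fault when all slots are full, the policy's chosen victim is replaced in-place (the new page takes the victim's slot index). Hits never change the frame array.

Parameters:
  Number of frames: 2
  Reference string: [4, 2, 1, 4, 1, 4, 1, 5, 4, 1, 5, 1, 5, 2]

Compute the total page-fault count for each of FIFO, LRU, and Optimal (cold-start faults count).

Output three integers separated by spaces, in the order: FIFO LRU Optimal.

--- FIFO ---
  step 0: ref 4 -> FAULT, frames=[4,-] (faults so far: 1)
  step 1: ref 2 -> FAULT, frames=[4,2] (faults so far: 2)
  step 2: ref 1 -> FAULT, evict 4, frames=[1,2] (faults so far: 3)
  step 3: ref 4 -> FAULT, evict 2, frames=[1,4] (faults so far: 4)
  step 4: ref 1 -> HIT, frames=[1,4] (faults so far: 4)
  step 5: ref 4 -> HIT, frames=[1,4] (faults so far: 4)
  step 6: ref 1 -> HIT, frames=[1,4] (faults so far: 4)
  step 7: ref 5 -> FAULT, evict 1, frames=[5,4] (faults so far: 5)
  step 8: ref 4 -> HIT, frames=[5,4] (faults so far: 5)
  step 9: ref 1 -> FAULT, evict 4, frames=[5,1] (faults so far: 6)
  step 10: ref 5 -> HIT, frames=[5,1] (faults so far: 6)
  step 11: ref 1 -> HIT, frames=[5,1] (faults so far: 6)
  step 12: ref 5 -> HIT, frames=[5,1] (faults so far: 6)
  step 13: ref 2 -> FAULT, evict 5, frames=[2,1] (faults so far: 7)
  FIFO total faults: 7
--- LRU ---
  step 0: ref 4 -> FAULT, frames=[4,-] (faults so far: 1)
  step 1: ref 2 -> FAULT, frames=[4,2] (faults so far: 2)
  step 2: ref 1 -> FAULT, evict 4, frames=[1,2] (faults so far: 3)
  step 3: ref 4 -> FAULT, evict 2, frames=[1,4] (faults so far: 4)
  step 4: ref 1 -> HIT, frames=[1,4] (faults so far: 4)
  step 5: ref 4 -> HIT, frames=[1,4] (faults so far: 4)
  step 6: ref 1 -> HIT, frames=[1,4] (faults so far: 4)
  step 7: ref 5 -> FAULT, evict 4, frames=[1,5] (faults so far: 5)
  step 8: ref 4 -> FAULT, evict 1, frames=[4,5] (faults so far: 6)
  step 9: ref 1 -> FAULT, evict 5, frames=[4,1] (faults so far: 7)
  step 10: ref 5 -> FAULT, evict 4, frames=[5,1] (faults so far: 8)
  step 11: ref 1 -> HIT, frames=[5,1] (faults so far: 8)
  step 12: ref 5 -> HIT, frames=[5,1] (faults so far: 8)
  step 13: ref 2 -> FAULT, evict 1, frames=[5,2] (faults so far: 9)
  LRU total faults: 9
--- Optimal ---
  step 0: ref 4 -> FAULT, frames=[4,-] (faults so far: 1)
  step 1: ref 2 -> FAULT, frames=[4,2] (faults so far: 2)
  step 2: ref 1 -> FAULT, evict 2, frames=[4,1] (faults so far: 3)
  step 3: ref 4 -> HIT, frames=[4,1] (faults so far: 3)
  step 4: ref 1 -> HIT, frames=[4,1] (faults so far: 3)
  step 5: ref 4 -> HIT, frames=[4,1] (faults so far: 3)
  step 6: ref 1 -> HIT, frames=[4,1] (faults so far: 3)
  step 7: ref 5 -> FAULT, evict 1, frames=[4,5] (faults so far: 4)
  step 8: ref 4 -> HIT, frames=[4,5] (faults so far: 4)
  step 9: ref 1 -> FAULT, evict 4, frames=[1,5] (faults so far: 5)
  step 10: ref 5 -> HIT, frames=[1,5] (faults so far: 5)
  step 11: ref 1 -> HIT, frames=[1,5] (faults so far: 5)
  step 12: ref 5 -> HIT, frames=[1,5] (faults so far: 5)
  step 13: ref 2 -> FAULT, evict 1, frames=[2,5] (faults so far: 6)
  Optimal total faults: 6

Answer: 7 9 6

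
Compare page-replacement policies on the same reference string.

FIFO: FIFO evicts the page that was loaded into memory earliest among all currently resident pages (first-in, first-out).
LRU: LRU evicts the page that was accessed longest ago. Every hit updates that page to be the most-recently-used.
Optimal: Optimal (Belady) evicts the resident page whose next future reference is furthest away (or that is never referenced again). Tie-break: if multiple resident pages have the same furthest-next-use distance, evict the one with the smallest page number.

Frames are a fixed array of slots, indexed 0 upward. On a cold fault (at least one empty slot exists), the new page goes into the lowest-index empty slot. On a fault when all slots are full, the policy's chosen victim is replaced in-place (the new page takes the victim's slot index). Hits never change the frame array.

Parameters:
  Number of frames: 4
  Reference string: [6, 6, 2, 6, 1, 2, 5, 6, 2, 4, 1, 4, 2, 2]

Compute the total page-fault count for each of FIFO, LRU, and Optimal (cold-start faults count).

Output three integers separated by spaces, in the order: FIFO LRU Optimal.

Answer: 5 6 5

Derivation:
--- FIFO ---
  step 0: ref 6 -> FAULT, frames=[6,-,-,-] (faults so far: 1)
  step 1: ref 6 -> HIT, frames=[6,-,-,-] (faults so far: 1)
  step 2: ref 2 -> FAULT, frames=[6,2,-,-] (faults so far: 2)
  step 3: ref 6 -> HIT, frames=[6,2,-,-] (faults so far: 2)
  step 4: ref 1 -> FAULT, frames=[6,2,1,-] (faults so far: 3)
  step 5: ref 2 -> HIT, frames=[6,2,1,-] (faults so far: 3)
  step 6: ref 5 -> FAULT, frames=[6,2,1,5] (faults so far: 4)
  step 7: ref 6 -> HIT, frames=[6,2,1,5] (faults so far: 4)
  step 8: ref 2 -> HIT, frames=[6,2,1,5] (faults so far: 4)
  step 9: ref 4 -> FAULT, evict 6, frames=[4,2,1,5] (faults so far: 5)
  step 10: ref 1 -> HIT, frames=[4,2,1,5] (faults so far: 5)
  step 11: ref 4 -> HIT, frames=[4,2,1,5] (faults so far: 5)
  step 12: ref 2 -> HIT, frames=[4,2,1,5] (faults so far: 5)
  step 13: ref 2 -> HIT, frames=[4,2,1,5] (faults so far: 5)
  FIFO total faults: 5
--- LRU ---
  step 0: ref 6 -> FAULT, frames=[6,-,-,-] (faults so far: 1)
  step 1: ref 6 -> HIT, frames=[6,-,-,-] (faults so far: 1)
  step 2: ref 2 -> FAULT, frames=[6,2,-,-] (faults so far: 2)
  step 3: ref 6 -> HIT, frames=[6,2,-,-] (faults so far: 2)
  step 4: ref 1 -> FAULT, frames=[6,2,1,-] (faults so far: 3)
  step 5: ref 2 -> HIT, frames=[6,2,1,-] (faults so far: 3)
  step 6: ref 5 -> FAULT, frames=[6,2,1,5] (faults so far: 4)
  step 7: ref 6 -> HIT, frames=[6,2,1,5] (faults so far: 4)
  step 8: ref 2 -> HIT, frames=[6,2,1,5] (faults so far: 4)
  step 9: ref 4 -> FAULT, evict 1, frames=[6,2,4,5] (faults so far: 5)
  step 10: ref 1 -> FAULT, evict 5, frames=[6,2,4,1] (faults so far: 6)
  step 11: ref 4 -> HIT, frames=[6,2,4,1] (faults so far: 6)
  step 12: ref 2 -> HIT, frames=[6,2,4,1] (faults so far: 6)
  step 13: ref 2 -> HIT, frames=[6,2,4,1] (faults so far: 6)
  LRU total faults: 6
--- Optimal ---
  step 0: ref 6 -> FAULT, frames=[6,-,-,-] (faults so far: 1)
  step 1: ref 6 -> HIT, frames=[6,-,-,-] (faults so far: 1)
  step 2: ref 2 -> FAULT, frames=[6,2,-,-] (faults so far: 2)
  step 3: ref 6 -> HIT, frames=[6,2,-,-] (faults so far: 2)
  step 4: ref 1 -> FAULT, frames=[6,2,1,-] (faults so far: 3)
  step 5: ref 2 -> HIT, frames=[6,2,1,-] (faults so far: 3)
  step 6: ref 5 -> FAULT, frames=[6,2,1,5] (faults so far: 4)
  step 7: ref 6 -> HIT, frames=[6,2,1,5] (faults so far: 4)
  step 8: ref 2 -> HIT, frames=[6,2,1,5] (faults so far: 4)
  step 9: ref 4 -> FAULT, evict 5, frames=[6,2,1,4] (faults so far: 5)
  step 10: ref 1 -> HIT, frames=[6,2,1,4] (faults so far: 5)
  step 11: ref 4 -> HIT, frames=[6,2,1,4] (faults so far: 5)
  step 12: ref 2 -> HIT, frames=[6,2,1,4] (faults so far: 5)
  step 13: ref 2 -> HIT, frames=[6,2,1,4] (faults so far: 5)
  Optimal total faults: 5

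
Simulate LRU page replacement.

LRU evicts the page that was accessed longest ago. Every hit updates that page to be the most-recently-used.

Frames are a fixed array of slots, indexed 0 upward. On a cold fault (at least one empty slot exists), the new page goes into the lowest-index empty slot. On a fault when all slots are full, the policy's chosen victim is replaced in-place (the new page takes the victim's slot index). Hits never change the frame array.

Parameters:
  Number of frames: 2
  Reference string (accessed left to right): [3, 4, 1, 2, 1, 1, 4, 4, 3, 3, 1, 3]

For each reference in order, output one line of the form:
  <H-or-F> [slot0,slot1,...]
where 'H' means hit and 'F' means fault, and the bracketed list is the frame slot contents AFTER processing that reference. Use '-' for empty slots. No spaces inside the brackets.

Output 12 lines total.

F [3,-]
F [3,4]
F [1,4]
F [1,2]
H [1,2]
H [1,2]
F [1,4]
H [1,4]
F [3,4]
H [3,4]
F [3,1]
H [3,1]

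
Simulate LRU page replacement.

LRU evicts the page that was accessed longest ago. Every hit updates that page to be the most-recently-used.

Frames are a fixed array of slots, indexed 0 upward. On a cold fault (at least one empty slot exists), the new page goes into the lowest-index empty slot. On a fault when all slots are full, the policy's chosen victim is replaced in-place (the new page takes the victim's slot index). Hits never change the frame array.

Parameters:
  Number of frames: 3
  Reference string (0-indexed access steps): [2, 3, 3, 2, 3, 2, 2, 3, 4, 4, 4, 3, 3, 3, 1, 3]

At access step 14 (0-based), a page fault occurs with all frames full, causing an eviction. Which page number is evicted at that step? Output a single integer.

Answer: 2

Derivation:
Step 0: ref 2 -> FAULT, frames=[2,-,-]
Step 1: ref 3 -> FAULT, frames=[2,3,-]
Step 2: ref 3 -> HIT, frames=[2,3,-]
Step 3: ref 2 -> HIT, frames=[2,3,-]
Step 4: ref 3 -> HIT, frames=[2,3,-]
Step 5: ref 2 -> HIT, frames=[2,3,-]
Step 6: ref 2 -> HIT, frames=[2,3,-]
Step 7: ref 3 -> HIT, frames=[2,3,-]
Step 8: ref 4 -> FAULT, frames=[2,3,4]
Step 9: ref 4 -> HIT, frames=[2,3,4]
Step 10: ref 4 -> HIT, frames=[2,3,4]
Step 11: ref 3 -> HIT, frames=[2,3,4]
Step 12: ref 3 -> HIT, frames=[2,3,4]
Step 13: ref 3 -> HIT, frames=[2,3,4]
Step 14: ref 1 -> FAULT, evict 2, frames=[1,3,4]
At step 14: evicted page 2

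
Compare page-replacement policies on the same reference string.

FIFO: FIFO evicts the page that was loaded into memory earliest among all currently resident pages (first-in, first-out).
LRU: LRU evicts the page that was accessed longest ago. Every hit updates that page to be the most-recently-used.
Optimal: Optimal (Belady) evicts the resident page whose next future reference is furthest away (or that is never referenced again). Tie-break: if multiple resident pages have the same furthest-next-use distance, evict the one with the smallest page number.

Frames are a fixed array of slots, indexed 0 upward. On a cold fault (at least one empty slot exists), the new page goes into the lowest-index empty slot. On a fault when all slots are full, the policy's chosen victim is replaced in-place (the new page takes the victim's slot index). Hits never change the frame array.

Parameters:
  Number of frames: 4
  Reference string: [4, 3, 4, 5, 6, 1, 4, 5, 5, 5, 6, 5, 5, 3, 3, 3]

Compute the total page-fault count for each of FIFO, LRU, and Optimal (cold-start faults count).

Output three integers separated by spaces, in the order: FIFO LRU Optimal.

Answer: 7 6 6

Derivation:
--- FIFO ---
  step 0: ref 4 -> FAULT, frames=[4,-,-,-] (faults so far: 1)
  step 1: ref 3 -> FAULT, frames=[4,3,-,-] (faults so far: 2)
  step 2: ref 4 -> HIT, frames=[4,3,-,-] (faults so far: 2)
  step 3: ref 5 -> FAULT, frames=[4,3,5,-] (faults so far: 3)
  step 4: ref 6 -> FAULT, frames=[4,3,5,6] (faults so far: 4)
  step 5: ref 1 -> FAULT, evict 4, frames=[1,3,5,6] (faults so far: 5)
  step 6: ref 4 -> FAULT, evict 3, frames=[1,4,5,6] (faults so far: 6)
  step 7: ref 5 -> HIT, frames=[1,4,5,6] (faults so far: 6)
  step 8: ref 5 -> HIT, frames=[1,4,5,6] (faults so far: 6)
  step 9: ref 5 -> HIT, frames=[1,4,5,6] (faults so far: 6)
  step 10: ref 6 -> HIT, frames=[1,4,5,6] (faults so far: 6)
  step 11: ref 5 -> HIT, frames=[1,4,5,6] (faults so far: 6)
  step 12: ref 5 -> HIT, frames=[1,4,5,6] (faults so far: 6)
  step 13: ref 3 -> FAULT, evict 5, frames=[1,4,3,6] (faults so far: 7)
  step 14: ref 3 -> HIT, frames=[1,4,3,6] (faults so far: 7)
  step 15: ref 3 -> HIT, frames=[1,4,3,6] (faults so far: 7)
  FIFO total faults: 7
--- LRU ---
  step 0: ref 4 -> FAULT, frames=[4,-,-,-] (faults so far: 1)
  step 1: ref 3 -> FAULT, frames=[4,3,-,-] (faults so far: 2)
  step 2: ref 4 -> HIT, frames=[4,3,-,-] (faults so far: 2)
  step 3: ref 5 -> FAULT, frames=[4,3,5,-] (faults so far: 3)
  step 4: ref 6 -> FAULT, frames=[4,3,5,6] (faults so far: 4)
  step 5: ref 1 -> FAULT, evict 3, frames=[4,1,5,6] (faults so far: 5)
  step 6: ref 4 -> HIT, frames=[4,1,5,6] (faults so far: 5)
  step 7: ref 5 -> HIT, frames=[4,1,5,6] (faults so far: 5)
  step 8: ref 5 -> HIT, frames=[4,1,5,6] (faults so far: 5)
  step 9: ref 5 -> HIT, frames=[4,1,5,6] (faults so far: 5)
  step 10: ref 6 -> HIT, frames=[4,1,5,6] (faults so far: 5)
  step 11: ref 5 -> HIT, frames=[4,1,5,6] (faults so far: 5)
  step 12: ref 5 -> HIT, frames=[4,1,5,6] (faults so far: 5)
  step 13: ref 3 -> FAULT, evict 1, frames=[4,3,5,6] (faults so far: 6)
  step 14: ref 3 -> HIT, frames=[4,3,5,6] (faults so far: 6)
  step 15: ref 3 -> HIT, frames=[4,3,5,6] (faults so far: 6)
  LRU total faults: 6
--- Optimal ---
  step 0: ref 4 -> FAULT, frames=[4,-,-,-] (faults so far: 1)
  step 1: ref 3 -> FAULT, frames=[4,3,-,-] (faults so far: 2)
  step 2: ref 4 -> HIT, frames=[4,3,-,-] (faults so far: 2)
  step 3: ref 5 -> FAULT, frames=[4,3,5,-] (faults so far: 3)
  step 4: ref 6 -> FAULT, frames=[4,3,5,6] (faults so far: 4)
  step 5: ref 1 -> FAULT, evict 3, frames=[4,1,5,6] (faults so far: 5)
  step 6: ref 4 -> HIT, frames=[4,1,5,6] (faults so far: 5)
  step 7: ref 5 -> HIT, frames=[4,1,5,6] (faults so far: 5)
  step 8: ref 5 -> HIT, frames=[4,1,5,6] (faults so far: 5)
  step 9: ref 5 -> HIT, frames=[4,1,5,6] (faults so far: 5)
  step 10: ref 6 -> HIT, frames=[4,1,5,6] (faults so far: 5)
  step 11: ref 5 -> HIT, frames=[4,1,5,6] (faults so far: 5)
  step 12: ref 5 -> HIT, frames=[4,1,5,6] (faults so far: 5)
  step 13: ref 3 -> FAULT, evict 1, frames=[4,3,5,6] (faults so far: 6)
  step 14: ref 3 -> HIT, frames=[4,3,5,6] (faults so far: 6)
  step 15: ref 3 -> HIT, frames=[4,3,5,6] (faults so far: 6)
  Optimal total faults: 6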